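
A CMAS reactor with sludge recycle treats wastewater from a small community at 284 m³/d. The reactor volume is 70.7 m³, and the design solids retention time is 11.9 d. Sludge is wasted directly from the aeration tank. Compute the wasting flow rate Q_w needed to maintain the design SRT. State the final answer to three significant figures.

Q_w ≈ 5.94 m³/d

Wasting from the aeration tank: Q_w = V / θ_c = 70.70 / 11.9 = 5.941 m³/d.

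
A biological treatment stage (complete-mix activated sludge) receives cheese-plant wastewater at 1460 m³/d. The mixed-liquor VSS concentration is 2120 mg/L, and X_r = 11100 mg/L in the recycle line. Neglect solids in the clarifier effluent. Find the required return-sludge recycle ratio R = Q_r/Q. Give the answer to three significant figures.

Mass balance around the secondary clarifier (neglecting effluent solids): R = X / (X_r − X) = 2120 / (11100 − 2120) = 0.2361.

R ≈ 0.236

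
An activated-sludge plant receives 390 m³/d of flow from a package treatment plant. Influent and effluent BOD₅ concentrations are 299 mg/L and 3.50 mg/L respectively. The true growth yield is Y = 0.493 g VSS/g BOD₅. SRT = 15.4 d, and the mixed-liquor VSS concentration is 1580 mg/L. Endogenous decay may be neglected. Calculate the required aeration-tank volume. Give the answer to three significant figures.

V ≈ 554 m³

V·X = Y·Q·ΔS·θ_c gives V = 0.493 × 390 × (299 − 3.50) × 15.4 / 1580 = 553.8 m³.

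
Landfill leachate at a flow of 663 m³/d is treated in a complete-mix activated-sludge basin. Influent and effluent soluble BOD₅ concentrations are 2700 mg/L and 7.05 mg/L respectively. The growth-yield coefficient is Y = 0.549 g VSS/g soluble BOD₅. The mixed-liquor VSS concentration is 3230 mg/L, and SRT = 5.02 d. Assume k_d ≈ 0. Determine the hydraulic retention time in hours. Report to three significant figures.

With k_d = 0 the design equation reduces to V = Y Q (S₀−S) θ_c / X = 0.549 × 663 × (2700 − 7.05) × 5.02 / 3230 = 1523 m³.
τ = V/Q = 1523/663 = 2.298 d, or 55.15 h.

τ ≈ 55.1 h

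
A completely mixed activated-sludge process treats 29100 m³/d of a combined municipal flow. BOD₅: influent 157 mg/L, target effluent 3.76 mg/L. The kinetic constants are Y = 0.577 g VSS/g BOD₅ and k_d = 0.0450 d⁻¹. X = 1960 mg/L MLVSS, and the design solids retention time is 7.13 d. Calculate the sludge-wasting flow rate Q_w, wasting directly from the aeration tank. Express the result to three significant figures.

Q_w ≈ 994 m³/d

From the SRT design equation V = Y Q (S₀−S) θ_c / [X (1 + k_d θ_c)] = 0.577 × 29100 × (157 − 3.76) × 7.13 / [1960 × (1 + 0.0450 × 7.13)] = 1.83×10^7 / 2589 = 7086 m³.
Wasting from the aeration tank: Q_w = V / θ_c = 7086 / 7.13 = 993.9 m³/d.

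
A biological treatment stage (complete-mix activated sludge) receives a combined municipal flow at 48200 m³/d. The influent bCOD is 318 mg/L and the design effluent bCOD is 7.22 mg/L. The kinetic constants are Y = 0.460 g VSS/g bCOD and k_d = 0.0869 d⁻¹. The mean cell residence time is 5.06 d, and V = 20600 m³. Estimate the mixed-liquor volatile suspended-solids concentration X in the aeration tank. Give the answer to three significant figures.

X ≈ 1180 mg/L

Solving the biomass balance for X: X = Y Q (S₀−S) θ_c / [V (1+k_d θ_c)] = 0.460 × 48200 × (318 − 7.22) × 5.06 / [20600 × (1 + 0.0869 × 5.06)] = 1176 mg/L.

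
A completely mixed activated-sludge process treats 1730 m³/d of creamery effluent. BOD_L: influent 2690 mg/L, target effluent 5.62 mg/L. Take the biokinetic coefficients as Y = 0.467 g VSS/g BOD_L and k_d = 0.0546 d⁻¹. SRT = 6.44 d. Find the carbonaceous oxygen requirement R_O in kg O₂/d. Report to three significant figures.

The observed yield is Y_obs = Y/(1 + k_d·θ_c) = 0.467 / (1 + 0.0546 × 6.44) = 0.467 / 1.352 = 0.3455 g VSS per g BOD_L removed.
ΔS = 2690 − 5.62 = 2684 mg/L, so the substrate removal rate is 1730 × 2684/1000 = 4644 kg BOD_L/d.
Net sludge production P_X = 0.3455 × 4644 = 1605 kg VSS/d.
R_O = Q·(S₀ − S) − 1.42·P_X = 4644 − 1.42 × 1605 = 2366 kg O₂/d.

R_O ≈ 2370 kg O₂/d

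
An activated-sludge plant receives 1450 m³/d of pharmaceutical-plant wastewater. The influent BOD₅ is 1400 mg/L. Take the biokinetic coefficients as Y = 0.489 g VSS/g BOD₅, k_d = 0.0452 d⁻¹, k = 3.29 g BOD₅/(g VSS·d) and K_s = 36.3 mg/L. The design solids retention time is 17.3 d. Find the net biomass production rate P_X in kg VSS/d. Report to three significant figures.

P_X ≈ 556 kg VSS/d

From the Monod/SRT balance for a CMAS, S = K_s·(1+k_d θ_c)/[θ_c·(Y k − k_d) − 1] = 36.3 × (1 + 0.0452 × 17.3) / [17.3 × (0.489 × 3.29 − 0.0452) − 1] = 64.69 / 26.05 = 2.483 mg/L.
Correct the yield for decay: Y_obs = Y/(1 + k_d θ_c) = 0.489 / (1 + 0.0452 × 17.3) = 0.489 / 1.782 = 0.2744.
Q·(S₀ − S) = 1450 × (1400 − 2.48) × 10⁻³ = 2026 kg/d removed.
Biomass produced: P_X = Y_obs·Q·ΔS = 0.2744 × 2026 ≈ 556.1 kg VSS/d.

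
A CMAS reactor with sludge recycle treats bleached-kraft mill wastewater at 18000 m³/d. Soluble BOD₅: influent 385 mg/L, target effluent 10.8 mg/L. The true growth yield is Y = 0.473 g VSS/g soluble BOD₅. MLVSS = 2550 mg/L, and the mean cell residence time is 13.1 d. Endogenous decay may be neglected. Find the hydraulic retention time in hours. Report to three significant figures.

τ ≈ 21.8 h

Biomass mass balance (decay neglected): V·X = Y·Q·(S₀ − S)·θ_c, so V = 0.473 × 18000 × (385 − 10.8) × 13.1 / 2550 = 16367 m³.
Hydraulic retention time τ = V/Q = 16367 / 18000 = 0.9093 d = 21.82 h.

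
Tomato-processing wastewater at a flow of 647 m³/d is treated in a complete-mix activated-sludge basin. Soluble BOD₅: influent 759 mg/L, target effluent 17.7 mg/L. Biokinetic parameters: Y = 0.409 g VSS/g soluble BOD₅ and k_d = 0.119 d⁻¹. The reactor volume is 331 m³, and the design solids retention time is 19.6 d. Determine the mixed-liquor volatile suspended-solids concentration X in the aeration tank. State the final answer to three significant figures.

Solving the biomass balance for X: X = Y Q (S₀−S) θ_c / [V (1+k_d θ_c)] = 0.409 × 647 × (759 − 17.7) × 19.6 / [331 × (1 + 0.119 × 19.6)] = 3486 mg/L.

X ≈ 3490 mg/L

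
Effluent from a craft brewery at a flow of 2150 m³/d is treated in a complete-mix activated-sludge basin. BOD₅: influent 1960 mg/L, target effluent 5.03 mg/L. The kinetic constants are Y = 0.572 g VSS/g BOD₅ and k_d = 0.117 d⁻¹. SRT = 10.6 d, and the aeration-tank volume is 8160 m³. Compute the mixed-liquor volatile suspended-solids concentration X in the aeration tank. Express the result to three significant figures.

X = Y·Q·ΔS·θ_c / [V·(1 + k_d θ_c)] = 0.572 × 2150 × (1960 − 5.03) × 10.6 / [8160 × (1 + 0.117 × 10.6)] = 1394 mg/L.

X ≈ 1390 mg/L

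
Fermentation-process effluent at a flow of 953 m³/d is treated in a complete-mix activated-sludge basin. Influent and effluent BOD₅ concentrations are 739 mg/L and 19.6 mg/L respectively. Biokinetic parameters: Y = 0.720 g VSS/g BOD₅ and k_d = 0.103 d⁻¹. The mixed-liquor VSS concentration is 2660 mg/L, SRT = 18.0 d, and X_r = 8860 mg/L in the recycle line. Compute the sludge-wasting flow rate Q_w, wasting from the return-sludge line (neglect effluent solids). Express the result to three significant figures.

Rearranging the biomass balance for a CMAS with decay, V = Y·Q·ΔS·θ_c / [X·(1+k_d θ_c)] = 0.720 × 953 × (739 − 19.6) × 18.0 / [2660 × (1 + 0.103 × 18.0)] = 8.89×10^6 / 7592 = 1170 m³.
Wasting from the return line (neglecting effluent solids): Q_w = V·X / (θ_c·X_r) = 1170 × 2660 / (18.0 × 8860) = 19.52 m³/d.

Q_w ≈ 19.5 m³/d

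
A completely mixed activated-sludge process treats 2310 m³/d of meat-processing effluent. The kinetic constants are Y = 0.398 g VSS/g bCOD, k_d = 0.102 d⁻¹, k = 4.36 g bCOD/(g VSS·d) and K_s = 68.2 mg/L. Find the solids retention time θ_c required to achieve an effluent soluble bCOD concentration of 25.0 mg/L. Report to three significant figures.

Specific growth rate at S = 25.0 mg/L: μ = YkS/(K_s+S) = 0.398·4.36·25.0/(68.2+25.0) = 0.4655 d⁻¹.
θ_c = 1/(μ − k_d) = 1/(0.4655 − 0.102) = 1/0.3635 = 2.751 d.

θ_c ≈ 2.75 d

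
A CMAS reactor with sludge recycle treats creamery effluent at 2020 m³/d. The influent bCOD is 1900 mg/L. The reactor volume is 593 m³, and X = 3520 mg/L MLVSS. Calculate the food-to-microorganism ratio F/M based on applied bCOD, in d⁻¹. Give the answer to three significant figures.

F/M ≈ 1.84 d⁻¹

Food-to-microorganism ratio F/M = Q S₀ / (V X) = 2020 × 1900 / (593.0 × 3520) = 1.839 d⁻¹.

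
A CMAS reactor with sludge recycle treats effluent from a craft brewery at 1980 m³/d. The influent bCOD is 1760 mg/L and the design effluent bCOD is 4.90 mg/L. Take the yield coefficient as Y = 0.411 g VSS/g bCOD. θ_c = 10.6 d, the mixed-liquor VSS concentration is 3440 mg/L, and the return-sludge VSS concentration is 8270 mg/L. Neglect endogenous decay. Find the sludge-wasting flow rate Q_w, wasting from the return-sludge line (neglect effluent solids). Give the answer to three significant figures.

Q_w ≈ 173 m³/d

Biomass mass balance (decay neglected): V·X = Y·Q·(S₀ − S)·θ_c, so V = 0.411 × 1980 × (1760 − 4.90) × 10.6 / 3440 = 4401 m³.
Q_w = (V·X)/(θ_c X_r) = 4401 × 3440 / (10.6 × 8270) = 172.7 m³/d.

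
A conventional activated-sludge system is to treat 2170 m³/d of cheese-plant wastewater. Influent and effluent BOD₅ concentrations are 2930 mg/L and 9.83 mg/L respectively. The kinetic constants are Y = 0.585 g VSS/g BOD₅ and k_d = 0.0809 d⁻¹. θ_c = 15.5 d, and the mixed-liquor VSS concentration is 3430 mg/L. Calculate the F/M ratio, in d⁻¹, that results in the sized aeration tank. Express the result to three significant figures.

Rearranging the biomass balance for a CMAS with decay, V = Y·Q·ΔS·θ_c / [X·(1+k_d θ_c)] = 0.585 × 2170 × (2930 − 9.83) × 15.5 / [3430 × (1 + 0.0809 × 15.5)] = 5.75×10^7 / 7731 = 7432 m³.
Food-to-microorganism ratio F/M = Q S₀ / (V X) = 2170 × 2930 / (7432 × 3430) = 0.2494 d⁻¹.

F/M ≈ 0.249 d⁻¹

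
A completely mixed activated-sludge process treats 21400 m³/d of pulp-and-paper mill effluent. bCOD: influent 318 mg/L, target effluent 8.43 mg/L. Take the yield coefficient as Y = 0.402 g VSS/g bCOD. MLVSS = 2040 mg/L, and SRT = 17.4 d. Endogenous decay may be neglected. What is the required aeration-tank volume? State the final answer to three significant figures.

V ≈ 22700 m³

Biomass mass balance (decay neglected): V·X = Y·Q·(S₀ − S)·θ_c, so V = 0.402 × 21400 × (318 − 8.43) × 17.4 / 2040 = 22715 m³.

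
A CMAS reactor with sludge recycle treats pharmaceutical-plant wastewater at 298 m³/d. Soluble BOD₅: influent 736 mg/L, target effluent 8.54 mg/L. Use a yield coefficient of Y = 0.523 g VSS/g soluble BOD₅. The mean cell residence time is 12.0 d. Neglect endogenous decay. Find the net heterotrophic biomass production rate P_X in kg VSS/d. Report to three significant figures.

P_X ≈ 113 kg VSS/d

Since k_d ≈ 0, Y_obs = Y = 0.523 g VSS/g soluble BOD₅.
Substrate removed = Q·(S₀ − S) = 298 m³/d × (736 − 8.54) g/m³ = 2.17×10^5 g/d = 216.8 kg/d.
Net biomass production P_X = Y_obs × Q·(S₀ − S) = 0.5230 × 216.8 = 113.4 kg VSS/d.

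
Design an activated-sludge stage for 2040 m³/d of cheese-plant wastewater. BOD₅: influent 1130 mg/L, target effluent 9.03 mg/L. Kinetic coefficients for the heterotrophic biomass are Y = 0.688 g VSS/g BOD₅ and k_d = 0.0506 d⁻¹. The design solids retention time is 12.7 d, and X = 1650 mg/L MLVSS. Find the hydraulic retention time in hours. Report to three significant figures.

τ ≈ 86.7 h

Rearranging the biomass balance for a CMAS with decay, V = Y·Q·ΔS·θ_c / [X·(1+k_d θ_c)] = 0.688 × 2040 × (1130 − 9.03) × 12.7 / [1650 × (1 + 0.0506 × 12.7)] = 2×10^7 / 2710 = 7372 m³.
HRT = V/Q = 7372 m³ / 2040 m³·d⁻¹ = 3.614 d × 24 = 86.73 h.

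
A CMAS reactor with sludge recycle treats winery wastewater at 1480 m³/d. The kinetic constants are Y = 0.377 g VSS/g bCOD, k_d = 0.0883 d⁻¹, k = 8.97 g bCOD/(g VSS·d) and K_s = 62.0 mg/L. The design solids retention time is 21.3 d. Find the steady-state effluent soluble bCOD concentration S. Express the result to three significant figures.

S ≈ 2.58 mg/L

From the Monod/SRT balance for a CMAS, S = K_s·(1+k_d θ_c)/[θ_c·(Y k − k_d) − 1] = 62.0 × (1 + 0.0883 × 21.3) / [21.3 × (0.377 × 8.97 − 0.0883) − 1] = 178.6 / 69.15 = 2.583 mg/L.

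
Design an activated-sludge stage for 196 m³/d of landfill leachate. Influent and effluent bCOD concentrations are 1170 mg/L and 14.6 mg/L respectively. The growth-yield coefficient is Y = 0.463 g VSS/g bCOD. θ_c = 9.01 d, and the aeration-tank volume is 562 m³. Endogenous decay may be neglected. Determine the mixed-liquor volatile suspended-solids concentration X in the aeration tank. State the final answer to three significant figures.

Without decay, X = Y Q (S₀−S) θ_c / V = 0.463 × 196 × (1170 − 14.6) × 9.01 / 562 = 1681 mg/L.

X ≈ 1680 mg/L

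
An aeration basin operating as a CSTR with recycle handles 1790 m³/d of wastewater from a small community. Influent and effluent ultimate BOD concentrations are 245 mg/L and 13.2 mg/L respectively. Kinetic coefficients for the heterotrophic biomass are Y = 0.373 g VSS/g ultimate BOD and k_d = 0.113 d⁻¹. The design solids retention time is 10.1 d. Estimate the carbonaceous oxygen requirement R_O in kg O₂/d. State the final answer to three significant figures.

R_O ≈ 312 kg O₂/d

Correct the yield for decay: Y_obs = Y/(1 + k_d θ_c) = 0.373 / (1 + 0.113 × 10.1) = 0.373 / 2.141 = 0.1742.
Mass of ultimate BOD removed per day: Q(S₀ − S) = 1790 × 231.8 g/m³ = 414.9 kg/d.
Biomass synthesised: P_X = Y_obs × 414.9 = 72.28 kg VSS/d.
Carbonaceous O₂ demand = substrate oxidised − cell-mass equivalent = 414.9 − 1.42 × 72.28 = 312.3 kg O₂/d.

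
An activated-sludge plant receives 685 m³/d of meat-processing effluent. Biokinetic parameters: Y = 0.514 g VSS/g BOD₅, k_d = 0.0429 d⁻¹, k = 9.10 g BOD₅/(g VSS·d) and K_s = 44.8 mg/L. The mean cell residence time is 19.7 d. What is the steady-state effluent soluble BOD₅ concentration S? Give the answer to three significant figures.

From the Monod/SRT balance for a CMAS, S = K_s·(1+k_d θ_c)/[θ_c·(Y k − k_d) − 1] = 44.8 × (1 + 0.0429 × 19.7) / [19.7 × (0.514 × 9.10 − 0.0429) − 1] = 82.66 / 90.30 = 0.9154 mg/L.

S ≈ 0.915 mg/L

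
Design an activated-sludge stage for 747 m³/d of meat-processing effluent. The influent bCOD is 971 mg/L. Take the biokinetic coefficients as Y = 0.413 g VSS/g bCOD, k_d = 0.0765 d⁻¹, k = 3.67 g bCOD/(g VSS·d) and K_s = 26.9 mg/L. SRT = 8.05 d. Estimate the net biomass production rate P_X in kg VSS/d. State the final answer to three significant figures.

Effluent substrate depends only on kinetics and SRT: S = K_s(1 + k_d θ_c) / [θ_c(Yk − k_d) − 1] = 26.9 × (1 + 0.0765 × 8.05) / [8.05 × (0.413 × 3.67 − 0.0765) − 1] = 43.47 / 10.59 = 4.106 mg/L.
Observed yield with endogenous decay: Y_obs = Y / (1 + k_d·θ_c) = 0.413 / (1 + 0.0765 × 8.05) = 0.413 / 1.616 = 0.2556 g VSS/g bCOD.
ΔS = 971 − 4.11 = 966.9 mg/L, so the substrate removal rate is 747 × 966.9/1000 = 722.3 kg bCOD/d.
So the net sludge growth is P_X = 0.2556 × 722.3 = 184.6 kg VSS/d.

P_X ≈ 185 kg VSS/d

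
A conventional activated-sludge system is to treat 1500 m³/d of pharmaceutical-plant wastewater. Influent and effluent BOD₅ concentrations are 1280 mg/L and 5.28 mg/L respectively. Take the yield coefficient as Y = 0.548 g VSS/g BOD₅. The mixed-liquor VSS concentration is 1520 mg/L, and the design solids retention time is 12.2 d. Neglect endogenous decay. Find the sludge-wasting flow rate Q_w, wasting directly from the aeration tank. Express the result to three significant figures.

V·X = Y·Q·ΔS·θ_c gives V = 0.548 × 1500 × (1280 − 5.28) × 12.2 / 1520 = 8410 m³.
With mixed-liquor wasting, θ_c = V/Q_w, so Q_w = V/θ_c = 8410/12.2 = 689.4 m³/d.

Q_w ≈ 689 m³/d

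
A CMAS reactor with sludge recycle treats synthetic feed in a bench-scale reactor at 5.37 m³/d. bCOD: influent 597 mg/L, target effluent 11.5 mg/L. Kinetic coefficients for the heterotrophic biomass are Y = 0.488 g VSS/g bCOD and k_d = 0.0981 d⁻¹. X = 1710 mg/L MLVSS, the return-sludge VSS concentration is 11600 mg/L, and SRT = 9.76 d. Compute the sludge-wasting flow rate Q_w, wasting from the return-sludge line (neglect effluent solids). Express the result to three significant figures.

Rearranging the biomass balance for a CMAS with decay, V = Y·Q·ΔS·θ_c / [X·(1+k_d θ_c)] = 0.488 × 5.37 × (597 − 11.5) × 9.76 / [1710 × (1 + 0.0981 × 9.76)] = 1.5×10^4 / 3347 = 4.474 m³.
θ_c = V·X/(Q_w·X_r) when wasting from the recycle, so Q_w = V·X/(θ_c·X_r) = 4.474 × 1710 / (9.76 × 11600) = 0.06757 m³/d.

Q_w ≈ 0.0676 m³/d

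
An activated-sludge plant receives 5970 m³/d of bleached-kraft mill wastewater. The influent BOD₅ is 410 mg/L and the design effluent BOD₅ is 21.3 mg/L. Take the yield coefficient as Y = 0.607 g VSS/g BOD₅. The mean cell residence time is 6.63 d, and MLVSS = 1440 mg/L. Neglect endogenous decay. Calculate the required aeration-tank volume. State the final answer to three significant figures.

V ≈ 6490 m³

With k_d = 0 the design equation reduces to V = Y Q (S₀−S) θ_c / X = 0.607 × 5970 × (410 − 21.3) × 6.63 / 1440 = 6485 m³.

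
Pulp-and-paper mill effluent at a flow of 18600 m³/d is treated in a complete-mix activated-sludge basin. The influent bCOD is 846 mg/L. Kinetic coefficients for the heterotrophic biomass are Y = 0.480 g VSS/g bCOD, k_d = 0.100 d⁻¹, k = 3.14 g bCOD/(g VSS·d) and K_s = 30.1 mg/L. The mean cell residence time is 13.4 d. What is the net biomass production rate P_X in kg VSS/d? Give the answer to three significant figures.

P_X ≈ 3210 kg VSS/d

For a completely mixed reactor with recycle the Lawrence–McCarty relation gives S = K_s·(1 + k_d·θ_c) / [θ_c·(Y·k − k_d) − 1] = 30.1 × (1 + 0.100 × 13.4) / [13.4 × (0.480 × 3.14 − 0.100) − 1] = 70.43 / 17.86 = 3.944 mg/L.
The observed yield is Y_obs = Y/(1 + k_d·θ_c) = 0.480 / (1 + 0.100 × 13.4) = 0.480 / 2.340 = 0.2051 g VSS per g bCOD removed.
Mass of bCOD removed per day: Q(S₀ − S) = 18600 × 842.1 g/m³ = 15662 kg/d.
P_X = Y_obs · Q(S₀ − S) = 0.2051 × 15662 = 3213 kg VSS/d.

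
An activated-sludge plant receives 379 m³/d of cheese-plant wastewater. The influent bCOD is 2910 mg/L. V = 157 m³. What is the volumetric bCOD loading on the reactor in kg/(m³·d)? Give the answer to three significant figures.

Volumetric loading L_v = Q·S₀ / V = 379 × 2910 g/m³ / 157.0 m³ = 7025 g/(m³·d) = 7.025 kg bCOD/(m³·d).

L_v ≈ 7.02 kg bCOD/(m³·d)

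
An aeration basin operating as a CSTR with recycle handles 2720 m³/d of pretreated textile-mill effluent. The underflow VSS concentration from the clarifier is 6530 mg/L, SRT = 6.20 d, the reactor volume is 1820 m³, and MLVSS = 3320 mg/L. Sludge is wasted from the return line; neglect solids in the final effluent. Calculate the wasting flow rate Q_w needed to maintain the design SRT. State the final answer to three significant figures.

Q_w ≈ 149 m³/d

Wasting from the return line (neglecting effluent solids): Q_w = V·X / (θ_c·X_r) = 1820 × 3320 / (6.20 × 6530) = 149.2 m³/d.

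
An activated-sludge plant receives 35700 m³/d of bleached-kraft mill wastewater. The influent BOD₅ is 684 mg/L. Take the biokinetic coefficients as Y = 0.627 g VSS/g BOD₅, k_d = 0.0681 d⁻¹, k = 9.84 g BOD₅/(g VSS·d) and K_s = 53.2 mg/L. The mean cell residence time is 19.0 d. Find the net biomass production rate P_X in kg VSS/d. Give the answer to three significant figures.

P_X ≈ 6660 kg VSS/d

For a completely mixed reactor with recycle the Lawrence–McCarty relation gives S = K_s·(1 + k_d·θ_c) / [θ_c·(Y·k − k_d) − 1] = 53.2 × (1 + 0.0681 × 19.0) / [19.0 × (0.627 × 9.84 − 0.0681) − 1] = 122.0 / 114.9 = 1.062 mg/L.
Observed yield with endogenous decay: Y_obs = Y / (1 + k_d·θ_c) = 0.627 / (1 + 0.0681 × 19.0) = 0.627 / 2.294 = 0.2733 g VSS/g BOD₅.
ΔS = 684 − 1.06 = 682.9 mg/L, so the substrate removal rate is 35700 × 682.9/1000 = 24381 kg BOD₅/d.
Biomass produced: P_X = Y_obs·Q·ΔS = 0.2733 × 24381 ≈ 6664 kg VSS/d.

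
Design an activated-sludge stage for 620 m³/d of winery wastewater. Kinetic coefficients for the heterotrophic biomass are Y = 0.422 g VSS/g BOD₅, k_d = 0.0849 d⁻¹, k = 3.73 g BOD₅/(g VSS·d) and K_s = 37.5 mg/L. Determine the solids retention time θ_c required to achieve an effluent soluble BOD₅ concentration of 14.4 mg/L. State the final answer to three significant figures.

Specific growth rate at S = 14.4 mg/L: μ = YkS/(K_s+S) = 0.422·3.73·14.4/(37.5+14.4) = 0.4367 d⁻¹.
Then 1/θ_c = μ − k_d = 0.4367 − 0.0849 = 0.3518 d⁻¹, giving θ_c = 2.842 d.

θ_c ≈ 2.84 d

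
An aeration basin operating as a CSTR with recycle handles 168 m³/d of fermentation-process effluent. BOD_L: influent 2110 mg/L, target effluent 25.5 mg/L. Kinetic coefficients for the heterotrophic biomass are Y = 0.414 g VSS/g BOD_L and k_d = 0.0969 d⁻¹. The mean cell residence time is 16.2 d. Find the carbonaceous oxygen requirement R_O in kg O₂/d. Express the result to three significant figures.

The observed yield is Y_obs = Y/(1 + k_d·θ_c) = 0.414 / (1 + 0.0969 × 16.2) = 0.414 / 2.570 = 0.1611 g VSS per g BOD_L removed.
Substrate removed = Q·(S₀ − S) = 168 m³/d × (2110 − 25.5) g/m³ = 3.5×10^5 g/d = 350.2 kg/d.
Net sludge production P_X = 0.1611 × 350.2 = 56.42 kg VSS/d.
R_O = Q·(S₀ − S) − 1.42·P_X = 350.2 − 1.42 × 56.42 = 270.1 kg O₂/d.

R_O ≈ 270 kg O₂/d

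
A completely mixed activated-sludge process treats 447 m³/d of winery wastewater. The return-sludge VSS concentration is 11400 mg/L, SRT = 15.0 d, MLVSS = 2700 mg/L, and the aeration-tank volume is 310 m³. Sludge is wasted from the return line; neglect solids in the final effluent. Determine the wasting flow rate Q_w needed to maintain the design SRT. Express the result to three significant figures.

Q_w = (V·X)/(θ_c X_r) = 310.0 × 2700 / (15.0 × 11400) = 4.895 m³/d.

Q_w ≈ 4.89 m³/d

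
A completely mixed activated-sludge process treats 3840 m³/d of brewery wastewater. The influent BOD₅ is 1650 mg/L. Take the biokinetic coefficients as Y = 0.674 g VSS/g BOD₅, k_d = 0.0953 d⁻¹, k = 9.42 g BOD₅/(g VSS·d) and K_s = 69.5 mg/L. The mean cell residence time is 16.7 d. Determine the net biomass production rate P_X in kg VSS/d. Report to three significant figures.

From the Monod/SRT balance for a CMAS, S = K_s·(1+k_d θ_c)/[θ_c·(Y k − k_d) − 1] = 69.5 × (1 + 0.0953 × 16.7) / [16.7 × (0.674 × 9.42 − 0.0953) − 1] = 180.1 / 103.4 = 1.741 mg/L.
Correct the yield for decay: Y_obs = Y/(1 + k_d θ_c) = 0.674 / (1 + 0.0953 × 16.7) = 0.674 / 2.592 = 0.2601.
Substrate removed = Q·(S₀ − S) = 3840 m³/d × (1650 − 1.74) g/m³ = 6.33×10^6 g/d = 6329 kg/d.
So the net sludge growth is P_X = 0.2601 × 6329 = 1646 kg VSS/d.

P_X ≈ 1650 kg VSS/d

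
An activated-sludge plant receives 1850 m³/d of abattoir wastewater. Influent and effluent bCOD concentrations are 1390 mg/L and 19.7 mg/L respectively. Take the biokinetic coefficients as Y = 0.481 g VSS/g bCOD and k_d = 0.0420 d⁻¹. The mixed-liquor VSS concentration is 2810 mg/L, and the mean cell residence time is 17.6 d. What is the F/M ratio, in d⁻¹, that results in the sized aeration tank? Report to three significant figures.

F/M ≈ 0.208 d⁻¹

Rearranging the biomass balance for a CMAS with decay, V = Y·Q·ΔS·θ_c / [X·(1+k_d θ_c)] = 0.481 × 1850 × (1390 − 19.7) × 17.6 / [2810 × (1 + 0.0420 × 17.6)] = 2.15×10^7 / 4887 = 4391 m³.
Food-to-microorganism ratio F/M = Q S₀ / (V X) = 1850 × 1390 / (4391 × 2810) = 0.2084 d⁻¹.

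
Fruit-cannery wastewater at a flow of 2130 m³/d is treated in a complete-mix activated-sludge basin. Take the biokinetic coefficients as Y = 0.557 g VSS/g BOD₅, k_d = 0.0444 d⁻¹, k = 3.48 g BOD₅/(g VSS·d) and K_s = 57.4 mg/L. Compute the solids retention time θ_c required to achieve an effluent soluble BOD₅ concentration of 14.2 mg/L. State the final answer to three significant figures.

From 1/θ_c = Y·k·S/(K_s + S) − k_d: Y·k·S/(K_s+S) = 0.557 × 3.48 × 14.2 / (57.4 + 14.2) = 0.3844 d⁻¹.
Then 1/θ_c = μ − k_d = 0.3844 − 0.0444 = 0.3400 d⁻¹, giving θ_c = 2.941 d.

θ_c ≈ 2.94 d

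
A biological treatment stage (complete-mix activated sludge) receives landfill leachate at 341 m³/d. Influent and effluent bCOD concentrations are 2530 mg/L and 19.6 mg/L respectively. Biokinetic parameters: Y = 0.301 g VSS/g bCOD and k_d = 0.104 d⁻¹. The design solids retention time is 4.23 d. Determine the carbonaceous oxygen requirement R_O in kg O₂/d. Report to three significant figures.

R_O ≈ 602 kg O₂/d

Correct the yield for decay: Y_obs = Y/(1 + k_d θ_c) = 0.301 / (1 + 0.104 × 4.23) = 0.301 / 1.440 = 0.2090.
Mass of bCOD removed per day: Q(S₀ − S) = 341 × 2510 g/m³ = 856.0 kg/d.
Biomass synthesised: P_X = Y_obs × 856.0 = 178.9 kg VSS/d.
R_O = Q·(S₀ − S) − 1.42·P_X = 856.0 − 1.42 × 178.9 = 601.9 kg O₂/d.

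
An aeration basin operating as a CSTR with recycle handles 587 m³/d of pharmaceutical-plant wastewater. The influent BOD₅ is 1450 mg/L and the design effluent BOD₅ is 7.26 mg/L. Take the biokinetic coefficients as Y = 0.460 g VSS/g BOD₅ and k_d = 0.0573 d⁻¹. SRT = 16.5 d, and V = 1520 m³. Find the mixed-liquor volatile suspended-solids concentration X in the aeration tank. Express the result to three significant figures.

From V·X·(1 + k_d·θ_c) = Y·Q·(S₀ − S)·θ_c: X = 0.460 × 587 × (1450 − 7.26) × 16.5 / [1520 × (1 + 0.0573 × 16.5)] = 2174 mg/L.

X ≈ 2170 mg/L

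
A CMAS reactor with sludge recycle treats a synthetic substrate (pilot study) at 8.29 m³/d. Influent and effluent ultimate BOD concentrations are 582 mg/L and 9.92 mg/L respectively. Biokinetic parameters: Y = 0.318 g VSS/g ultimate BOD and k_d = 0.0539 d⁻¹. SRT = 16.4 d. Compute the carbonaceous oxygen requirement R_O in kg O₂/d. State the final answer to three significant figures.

R_O ≈ 3.61 kg O₂/d

The observed yield is Y_obs = Y/(1 + k_d·θ_c) = 0.318 / (1 + 0.0539 × 16.4) = 0.318 / 1.884 = 0.1688 g VSS per g ultimate BOD removed.
Substrate removed = Q·(S₀ − S) = 8.29 m³/d × (582 − 9.92) g/m³ = 4.74×10^3 g/d = 4.743 kg/d.
Biomass synthesised: P_X = Y_obs × 4.743 = 0.8005 kg VSS/d.
R_O = Q·ΔS − 1.42 P_X = 4.743 − 1.137 = 3.606 kg O₂/d.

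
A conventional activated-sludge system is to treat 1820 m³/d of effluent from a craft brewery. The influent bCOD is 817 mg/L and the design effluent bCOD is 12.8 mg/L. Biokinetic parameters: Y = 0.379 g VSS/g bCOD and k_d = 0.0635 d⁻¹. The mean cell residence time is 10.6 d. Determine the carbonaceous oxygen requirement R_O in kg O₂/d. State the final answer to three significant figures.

R_O ≈ 993 kg O₂/d

Y_obs = Y / (1 + k_d θ_c) = 0.379 / (1 + 0.0635 × 10.6) = 0.379 / 1.673 = 0.2265.
ΔS = 817 − 12.8 = 804.2 mg/L, so the substrate removal rate is 1820 × 804.2/1000 = 1464 kg bCOD/d.
Net sludge production P_X = 0.2265 × 1464 = 331.6 kg VSS/d.
R_O = Q·(S₀ − S) − 1.42·P_X = 1464 − 1.42 × 331.6 = 992.8 kg O₂/d.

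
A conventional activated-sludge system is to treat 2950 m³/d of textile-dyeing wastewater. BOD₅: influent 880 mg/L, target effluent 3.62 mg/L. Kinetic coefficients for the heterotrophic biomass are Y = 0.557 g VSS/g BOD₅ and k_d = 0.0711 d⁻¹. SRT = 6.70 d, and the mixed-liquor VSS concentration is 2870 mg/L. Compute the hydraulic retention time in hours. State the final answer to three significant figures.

Rearranging the biomass balance for a CMAS with decay, V = Y·Q·ΔS·θ_c / [X·(1+k_d θ_c)] = 0.557 × 2950 × (880 − 3.62) × 6.70 / [2870 × (1 + 0.0711 × 6.70)] = 9.65×10^6 / 4237 = 2277 m³.
Hydraulic retention time τ = V/Q = 2277 / 2950 = 0.7719 d = 18.52 h.

τ ≈ 18.5 h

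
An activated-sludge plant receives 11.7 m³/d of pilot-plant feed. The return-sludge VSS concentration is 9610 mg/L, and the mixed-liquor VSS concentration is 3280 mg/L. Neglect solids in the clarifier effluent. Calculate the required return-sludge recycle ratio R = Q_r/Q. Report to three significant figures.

Mass balance around the secondary clarifier (neglecting effluent solids): R = X / (X_r − X) = 3280 / (9610 − 3280) = 0.5182.

R ≈ 0.518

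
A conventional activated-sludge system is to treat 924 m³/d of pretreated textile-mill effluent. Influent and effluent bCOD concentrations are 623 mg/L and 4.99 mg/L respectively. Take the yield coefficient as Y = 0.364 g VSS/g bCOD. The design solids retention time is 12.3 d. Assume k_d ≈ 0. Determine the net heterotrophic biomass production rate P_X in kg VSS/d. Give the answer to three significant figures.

P_X ≈ 208 kg VSS/d

With endogenous decay neglected, the observed yield equals the true yield: Y_obs = Y = 0.364 g VSS/g bCOD.
ΔS = 623 − 4.99 = 618.0 mg/L, so the substrate removal rate is 924 × 618.0/1000 = 571.0 kg bCOD/d.
Net biomass production P_X = Y_obs × Q·(S₀ − S) = 0.3640 × 571.0 = 207.9 kg VSS/d.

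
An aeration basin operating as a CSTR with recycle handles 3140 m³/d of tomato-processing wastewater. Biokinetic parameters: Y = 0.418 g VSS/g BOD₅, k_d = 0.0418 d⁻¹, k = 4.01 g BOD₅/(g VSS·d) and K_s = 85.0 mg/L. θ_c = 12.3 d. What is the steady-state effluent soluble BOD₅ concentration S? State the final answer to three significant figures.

S ≈ 6.74 mg/L

For a completely mixed reactor with recycle the Lawrence–McCarty relation gives S = K_s·(1 + k_d·θ_c) / [θ_c·(Y·k − k_d) − 1] = 85.0 × (1 + 0.0418 × 12.3) / [12.3 × (0.418 × 4.01 − 0.0418) − 1] = 128.7 / 19.10 = 6.737 mg/L.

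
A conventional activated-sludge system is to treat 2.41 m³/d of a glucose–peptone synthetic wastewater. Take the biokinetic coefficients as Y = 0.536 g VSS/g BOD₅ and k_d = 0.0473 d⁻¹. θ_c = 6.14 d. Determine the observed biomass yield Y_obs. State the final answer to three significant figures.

Correct the yield for decay: Y_obs = Y/(1 + k_d θ_c) = 0.536 / (1 + 0.0473 × 6.14) = 0.536 / 1.290 = 0.4154.

Y_obs ≈ 0.415 g VSS/g BOD₅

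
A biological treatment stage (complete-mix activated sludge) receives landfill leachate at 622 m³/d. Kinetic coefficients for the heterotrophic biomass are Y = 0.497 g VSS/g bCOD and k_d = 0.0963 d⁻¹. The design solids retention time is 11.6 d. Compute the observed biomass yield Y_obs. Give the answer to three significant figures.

Y_obs ≈ 0.235 g VSS/g bCOD

Y_obs = Y / (1 + k_d θ_c) = 0.497 / (1 + 0.0963 × 11.6) = 0.497 / 2.117 = 0.2348.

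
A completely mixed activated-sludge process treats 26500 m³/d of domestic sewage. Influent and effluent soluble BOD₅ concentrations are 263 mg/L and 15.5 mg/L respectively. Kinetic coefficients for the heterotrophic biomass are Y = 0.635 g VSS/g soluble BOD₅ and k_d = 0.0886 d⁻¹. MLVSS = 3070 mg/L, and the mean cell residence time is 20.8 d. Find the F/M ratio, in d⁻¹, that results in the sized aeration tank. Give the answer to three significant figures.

Rearranging the biomass balance for a CMAS with decay, V = Y·Q·ΔS·θ_c / [X·(1+k_d θ_c)] = 0.635 × 26500 × (263 − 15.5) × 20.8 / [3070 × (1 + 0.0886 × 20.8)] = 8.66×10^7 / 8728 = 9926 m³.
Food-to-microorganism ratio F/M = Q S₀ / (V X) = 26500 × 263 / (9926 × 3070) = 0.2287 d⁻¹.

F/M ≈ 0.229 d⁻¹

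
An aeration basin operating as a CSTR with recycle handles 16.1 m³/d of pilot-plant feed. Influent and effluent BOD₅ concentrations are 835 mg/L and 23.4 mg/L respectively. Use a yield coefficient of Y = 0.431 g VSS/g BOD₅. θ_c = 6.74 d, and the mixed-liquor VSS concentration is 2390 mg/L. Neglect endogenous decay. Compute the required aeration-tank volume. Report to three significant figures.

V ≈ 15.9 m³

V·X = Y·Q·ΔS·θ_c gives V = 0.431 × 16.1 × (835 − 23.4) × 6.74 / 2390 = 15.88 m³.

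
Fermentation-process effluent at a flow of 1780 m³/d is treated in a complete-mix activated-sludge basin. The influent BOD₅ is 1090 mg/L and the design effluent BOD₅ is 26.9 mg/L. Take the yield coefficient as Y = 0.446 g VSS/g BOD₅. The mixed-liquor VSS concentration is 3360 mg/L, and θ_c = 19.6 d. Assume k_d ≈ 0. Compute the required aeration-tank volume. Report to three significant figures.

Biomass mass balance (decay neglected): V·X = Y·Q·(S₀ − S)·θ_c, so V = 0.446 × 1780 × (1090 − 26.9) × 19.6 / 3360 = 4923 m³.

V ≈ 4920 m³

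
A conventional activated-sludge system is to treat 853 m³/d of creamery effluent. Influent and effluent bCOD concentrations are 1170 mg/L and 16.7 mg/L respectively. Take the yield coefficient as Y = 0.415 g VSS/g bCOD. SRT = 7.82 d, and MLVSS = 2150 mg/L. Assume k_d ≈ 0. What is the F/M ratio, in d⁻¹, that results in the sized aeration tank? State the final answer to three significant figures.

F/M ≈ 0.313 d⁻¹

With k_d = 0 the design equation reduces to V = Y Q (S₀−S) θ_c / X = 0.415 × 853 × (1170 − 16.7) × 7.82 / 2150 = 1485 m³.
F/M = Q·S₀ / (V·X) = 853 × 1170 / (1485 × 2150) = 0.3126 g bCOD·(g VSS·d)⁻¹.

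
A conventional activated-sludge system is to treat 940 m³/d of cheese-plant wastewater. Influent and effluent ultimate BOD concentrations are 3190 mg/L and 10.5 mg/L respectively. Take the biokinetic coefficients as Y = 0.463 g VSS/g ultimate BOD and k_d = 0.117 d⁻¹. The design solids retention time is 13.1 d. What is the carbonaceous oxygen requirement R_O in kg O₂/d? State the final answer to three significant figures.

R_O ≈ 2210 kg O₂/d

Observed yield with endogenous decay: Y_obs = Y / (1 + k_d·θ_c) = 0.463 / (1 + 0.117 × 13.1) = 0.463 / 2.533 = 0.1828 g VSS/g ultimate BOD.
Mass of ultimate BOD removed per day: Q(S₀ − S) = 940 × 3180 g/m³ = 2989 kg/d.
P_X = Y_obs·Q·(S₀ − S) = 0.1828 × 2989 = 546.4 kg VSS/d.
Carbonaceous O₂ demand = substrate oxidised − cell-mass equivalent = 2989 − 1.42 × 546.4 = 2213 kg O₂/d.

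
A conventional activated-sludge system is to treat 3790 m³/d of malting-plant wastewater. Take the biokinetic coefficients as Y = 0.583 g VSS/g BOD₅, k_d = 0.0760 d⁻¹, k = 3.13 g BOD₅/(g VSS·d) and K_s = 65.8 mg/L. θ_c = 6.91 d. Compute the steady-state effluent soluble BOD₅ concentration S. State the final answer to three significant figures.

Effluent substrate depends only on kinetics and SRT: S = K_s(1 + k_d θ_c) / [θ_c(Yk − k_d) − 1] = 65.8 × (1 + 0.0760 × 6.91) / [6.91 × (0.583 × 3.13 − 0.0760) − 1] = 100.4 / 11.08 = 9.054 mg/L.

S ≈ 9.05 mg/L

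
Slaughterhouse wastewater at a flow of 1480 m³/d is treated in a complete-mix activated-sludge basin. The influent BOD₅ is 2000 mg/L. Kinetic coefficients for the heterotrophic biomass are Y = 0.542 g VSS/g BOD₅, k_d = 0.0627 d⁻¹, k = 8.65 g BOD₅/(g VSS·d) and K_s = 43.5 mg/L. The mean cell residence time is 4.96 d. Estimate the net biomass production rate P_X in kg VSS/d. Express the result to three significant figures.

Effluent substrate depends only on kinetics and SRT: S = K_s(1 + k_d θ_c) / [θ_c(Yk − k_d) − 1] = 43.5 × (1 + 0.0627 × 4.96) / [4.96 × (0.542 × 8.65 − 0.0627) − 1] = 57.03 / 21.94 = 2.599 mg/L.
Y_obs = Y / (1 + k_d θ_c) = 0.542 / (1 + 0.0627 × 4.96) = 0.542 / 1.311 = 0.4134.
Substrate removed = Q·(S₀ − S) = 1480 m³/d × (2000 − 2.60) g/m³ = 2.96×10^6 g/d = 2956 kg/d.
Biomass produced: P_X = Y_obs·Q·ΔS = 0.4134 × 2956 ≈ 1222 kg VSS/d.

P_X ≈ 1220 kg VSS/d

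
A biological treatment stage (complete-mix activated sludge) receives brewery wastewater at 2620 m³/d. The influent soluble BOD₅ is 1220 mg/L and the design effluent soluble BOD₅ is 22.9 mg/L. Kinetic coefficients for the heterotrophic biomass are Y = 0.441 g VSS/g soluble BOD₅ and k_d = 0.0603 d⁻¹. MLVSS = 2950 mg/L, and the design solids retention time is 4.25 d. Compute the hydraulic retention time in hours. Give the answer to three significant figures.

Rearranging the biomass balance for a CMAS with decay, V = Y·Q·ΔS·θ_c / [X·(1+k_d θ_c)] = 0.441 × 2620 × (1220 − 22.9) × 4.25 / [2950 × (1 + 0.0603 × 4.25)] = 5.88×10^6 / 3706 = 1586 m³.
HRT = V/Q = 1586 m³ / 2620 m³·d⁻¹ = 0.6054 d × 24 = 14.53 h.

τ ≈ 14.5 h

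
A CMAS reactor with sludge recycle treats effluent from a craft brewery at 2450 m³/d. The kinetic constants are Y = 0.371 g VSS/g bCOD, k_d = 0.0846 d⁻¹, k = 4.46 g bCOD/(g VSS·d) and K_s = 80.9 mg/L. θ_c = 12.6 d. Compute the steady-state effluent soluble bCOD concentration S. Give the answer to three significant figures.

Effluent substrate depends only on kinetics and SRT: S = K_s(1 + k_d θ_c) / [θ_c(Yk − k_d) − 1] = 80.9 × (1 + 0.0846 × 12.6) / [12.6 × (0.371 × 4.46 − 0.0846) − 1] = 167.1 / 18.78 = 8.898 mg/L.

S ≈ 8.90 mg/L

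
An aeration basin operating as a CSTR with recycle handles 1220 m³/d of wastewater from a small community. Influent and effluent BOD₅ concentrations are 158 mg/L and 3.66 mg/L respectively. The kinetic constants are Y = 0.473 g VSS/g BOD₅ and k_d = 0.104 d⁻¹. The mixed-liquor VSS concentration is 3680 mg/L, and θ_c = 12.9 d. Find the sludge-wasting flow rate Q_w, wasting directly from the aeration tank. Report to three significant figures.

Steady-state biomass mass balance: V·X·(1 + k_d·θ_c) = Y·Q·(S₀ − S)·θ_c, so V = 0.473 × 1220 × (158 − 3.66) × 12.9 / [3680 × (1 + 0.104 × 12.9)] = 1.15×10^6 / 8617 = 133.3 m³.
With mixed-liquor wasting, θ_c = V/Q_w, so Q_w = V/θ_c = 133.3/12.9 = 10.34 m³/d.

Q_w ≈ 10.3 m³/d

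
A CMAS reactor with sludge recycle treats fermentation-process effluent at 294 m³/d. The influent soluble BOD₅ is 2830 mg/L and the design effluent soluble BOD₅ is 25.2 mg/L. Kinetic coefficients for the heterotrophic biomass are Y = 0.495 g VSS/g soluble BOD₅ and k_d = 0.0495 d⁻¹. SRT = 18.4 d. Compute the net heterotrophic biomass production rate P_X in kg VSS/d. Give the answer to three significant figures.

P_X ≈ 214 kg VSS/d

The observed yield is Y_obs = Y/(1 + k_d·θ_c) = 0.495 / (1 + 0.0495 × 18.4) = 0.495 / 1.911 = 0.2591 g VSS per g soluble BOD₅ removed.
Mass of soluble BOD₅ removed per day: Q(S₀ − S) = 294 × 2805 g/m³ = 824.6 kg/d.
P_X = Y_obs · Q(S₀ − S) = 0.2591 × 824.6 = 213.6 kg VSS/d.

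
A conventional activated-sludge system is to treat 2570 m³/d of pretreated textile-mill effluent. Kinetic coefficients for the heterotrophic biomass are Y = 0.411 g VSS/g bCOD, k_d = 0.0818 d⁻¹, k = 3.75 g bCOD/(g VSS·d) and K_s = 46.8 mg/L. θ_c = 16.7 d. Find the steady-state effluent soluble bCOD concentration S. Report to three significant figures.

For a completely mixed reactor with recycle the Lawrence–McCarty relation gives S = K_s·(1 + k_d·θ_c) / [θ_c·(Y·k − k_d) − 1] = 46.8 × (1 + 0.0818 × 16.7) / [16.7 × (0.411 × 3.75 − 0.0818) − 1] = 110.7 / 23.37 = 4.738 mg/L.

S ≈ 4.74 mg/L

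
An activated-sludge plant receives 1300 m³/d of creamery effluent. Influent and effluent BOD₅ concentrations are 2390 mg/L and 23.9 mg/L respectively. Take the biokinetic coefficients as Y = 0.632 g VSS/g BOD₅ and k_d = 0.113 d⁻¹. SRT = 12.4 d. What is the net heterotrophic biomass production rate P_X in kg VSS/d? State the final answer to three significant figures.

P_X ≈ 810 kg VSS/d

Correct the yield for decay: Y_obs = Y/(1 + k_d θ_c) = 0.632 / (1 + 0.113 × 12.4) = 0.632 / 2.401 = 0.2632.
Q·(S₀ − S) = 1300 × (2390 − 23.9) × 10⁻³ = 3076 kg/d removed.
Net biomass production P_X = Y_obs × Q·(S₀ − S) = 0.2632 × 3076 = 809.6 kg VSS/d.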